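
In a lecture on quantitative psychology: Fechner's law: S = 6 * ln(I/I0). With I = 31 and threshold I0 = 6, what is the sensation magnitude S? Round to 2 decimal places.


S = 6 * ln(31/6)
I/I0 = 5.166667
ln(5.166667) = 1.6422
S = 6 * 1.6422
= 9.85


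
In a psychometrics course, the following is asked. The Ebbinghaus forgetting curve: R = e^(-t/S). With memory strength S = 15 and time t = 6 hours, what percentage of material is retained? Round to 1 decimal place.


R = e^(-t/S)
-t/S = -6/15 = -0.4
R = e^(-0.4) = 0.67032
Percentage = 0.67032 * 100
= 67.0


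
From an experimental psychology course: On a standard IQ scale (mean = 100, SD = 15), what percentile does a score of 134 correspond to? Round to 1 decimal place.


z = (IQ - mean) / SD
z = (134 - 100) / 15 = 2.2667
Percentile = Phi(2.2667) * 100
Phi(2.2667) = 0.988296
= 98.8


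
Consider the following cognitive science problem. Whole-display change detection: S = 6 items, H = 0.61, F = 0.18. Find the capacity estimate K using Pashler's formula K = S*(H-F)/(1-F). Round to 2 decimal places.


K = S * (H - F) / (1 - F)
H - F = 0.43
1 - F = 0.82
K = 6 * 0.43 / 0.82
= 3.15


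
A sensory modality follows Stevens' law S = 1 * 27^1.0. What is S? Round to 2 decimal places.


S = 1 * 27^1.0
27^1.0 = 27.0
S = 1 * 27.0
= 27.00


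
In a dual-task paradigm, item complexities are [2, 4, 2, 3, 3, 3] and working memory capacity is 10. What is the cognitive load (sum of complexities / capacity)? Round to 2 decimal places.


Total complexity = 2 + 4 + 2 + 3 + 3 + 3 = 17
Load = total / capacity = 17 / 10
= 1.70


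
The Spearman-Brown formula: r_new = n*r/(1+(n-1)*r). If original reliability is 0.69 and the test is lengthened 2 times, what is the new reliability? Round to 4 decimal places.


r_new = n*r / (1 + (n-1)*r)
Numerator = 2 * 0.69 = 1.38
Denominator = 1 + 1 * 0.69 = 1.69
r_new = 1.38 / 1.69
= 0.8166


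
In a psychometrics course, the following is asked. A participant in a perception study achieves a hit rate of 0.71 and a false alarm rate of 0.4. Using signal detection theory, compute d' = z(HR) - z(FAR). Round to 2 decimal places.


d' = z(HR) - z(FAR)
z(0.71) = 0.5534
z(0.4) = -0.2533
d' = 0.5534 - -0.2533
= 0.81


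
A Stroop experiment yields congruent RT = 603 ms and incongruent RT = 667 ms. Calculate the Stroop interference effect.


Stroop effect = RT(incongruent) - RT(congruent)
= 667 - 603
= 64 ms


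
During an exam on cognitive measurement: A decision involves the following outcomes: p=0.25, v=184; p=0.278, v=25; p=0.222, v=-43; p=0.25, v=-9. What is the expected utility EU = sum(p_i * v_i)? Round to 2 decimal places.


EU = sum(p_i * v_i)
0.25 * 184 = 46.0
0.278 * 25 = 6.95
0.222 * -43 = -9.546
0.25 * -9 = -2.25
EU = 46.0 + 6.95 + -9.546 + -2.25
= 41.15


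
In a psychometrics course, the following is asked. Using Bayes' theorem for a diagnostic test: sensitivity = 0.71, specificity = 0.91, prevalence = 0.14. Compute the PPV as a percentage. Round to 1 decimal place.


PPV = (sens * prev) / (sens * prev + (1-spec) * (1-prev))
Numerator = 0.71 * 0.14 = 0.0994
P(positive and no disease) = (1 - spec) * (1 - prev) = (1 - 0.91) * (1 - 0.14) = 0.0774
Denominator = 0.0994 + 0.0774 = 0.1768
PPV = 0.0994 / 0.1768 = 0.562217
As percentage = 56.2


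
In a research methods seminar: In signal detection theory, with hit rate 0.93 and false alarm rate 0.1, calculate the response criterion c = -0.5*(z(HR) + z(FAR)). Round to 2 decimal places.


c = -0.5 * (z(HR) + z(FAR))
z(0.93) = 1.4758
z(0.1) = -1.2816
c = -0.5 * (1.4758 + -1.2816)
= -0.5 * 0.1942
= -0.10


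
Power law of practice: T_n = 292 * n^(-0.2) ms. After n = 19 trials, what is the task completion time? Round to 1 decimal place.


T_n = 292 * 19^(-0.2)
19^(-0.2) = 0.554944
T_n = 292 * 0.554944
= 162.0 ms


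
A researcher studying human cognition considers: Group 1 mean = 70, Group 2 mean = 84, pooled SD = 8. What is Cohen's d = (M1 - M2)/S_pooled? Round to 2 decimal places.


Cohen's d = (M1 - M2) / S_pooled
= (70 - 84) / 8
= -14 / 8
= -1.75


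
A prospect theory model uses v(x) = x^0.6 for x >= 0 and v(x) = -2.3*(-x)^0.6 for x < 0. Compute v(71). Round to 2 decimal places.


Since x = 71 >= 0, use v(x) = x^0.6
71^0.6 = 12.9049
v(71) = 12.90


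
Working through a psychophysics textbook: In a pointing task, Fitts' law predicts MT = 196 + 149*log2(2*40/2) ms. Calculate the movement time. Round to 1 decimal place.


MT = 196 + 149 * log2(2*40/2)
2D/W = 40.0
log2(40.0) = 5.3219
MT = 196 + 149 * 5.3219
= 989.0 ms


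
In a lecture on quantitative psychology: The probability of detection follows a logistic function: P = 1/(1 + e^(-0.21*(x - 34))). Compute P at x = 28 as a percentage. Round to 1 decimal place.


P(x) = 1/(1 + e^(-0.21*(28 - 34)))
Exponent = -0.21 * -6 = 1.26
e^(1.26) = 3.525421
P = 1/(1 + 3.525421) = 0.220974
Percentage = 22.1


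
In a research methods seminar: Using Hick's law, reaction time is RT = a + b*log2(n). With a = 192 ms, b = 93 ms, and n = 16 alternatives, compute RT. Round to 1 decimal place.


RT = 192 + 93 * log2(16)
log2(16) = 4.0
RT = 192 + 93 * 4.0
= 192 + 372.0
= 564.0 ms


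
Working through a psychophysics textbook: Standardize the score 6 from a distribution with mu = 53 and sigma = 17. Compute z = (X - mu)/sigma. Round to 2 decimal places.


z = (X - mu) / sigma
= (6 - 53) / 17
= -47 / 17
= -2.76


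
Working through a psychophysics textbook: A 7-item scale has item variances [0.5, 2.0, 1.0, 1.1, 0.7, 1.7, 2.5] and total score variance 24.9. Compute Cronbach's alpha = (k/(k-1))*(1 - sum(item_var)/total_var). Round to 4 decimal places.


alpha = (k/(k-1)) * (1 - sum(s_i^2)/s_total^2)
sum(item variances) = 9.5
k/(k-1) = 7/6 = 1.166667
1 - 9.5/24.9 = 1 - 0.381526 = 0.618474
alpha = 1.166667 * 0.618474
= 0.7216


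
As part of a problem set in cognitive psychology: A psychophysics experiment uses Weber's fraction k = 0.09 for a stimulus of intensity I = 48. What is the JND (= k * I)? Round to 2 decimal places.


JND = k * I
JND = 0.09 * 48
= 4.32


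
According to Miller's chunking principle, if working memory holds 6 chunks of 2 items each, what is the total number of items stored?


Total items = chunks * items_per_chunk
= 6 * 2
= 12


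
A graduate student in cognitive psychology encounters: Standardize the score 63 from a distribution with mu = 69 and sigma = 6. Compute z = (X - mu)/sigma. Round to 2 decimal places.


z = (X - mu) / sigma
= (63 - 69) / 6
= -6 / 6
= -1.00


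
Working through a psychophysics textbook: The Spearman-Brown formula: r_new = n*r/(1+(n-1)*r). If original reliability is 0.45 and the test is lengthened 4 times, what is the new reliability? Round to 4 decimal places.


r_new = n*r / (1 + (n-1)*r)
Numerator = 4 * 0.45 = 1.8
Denominator = 1 + 3 * 0.45 = 2.35
r_new = 1.8 / 2.35
= 0.7660


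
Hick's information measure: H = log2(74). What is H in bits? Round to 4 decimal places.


H = log2(n)
H = log2(74)
= 6.2095


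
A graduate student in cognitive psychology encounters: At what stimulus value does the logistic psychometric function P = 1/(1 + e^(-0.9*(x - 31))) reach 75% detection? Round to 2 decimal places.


At P = 0.75: 0.75 = 1/(1 + e^(-k*(x-x0)))
Solving: e^(-k*(x-x0)) = 1/3
x = x0 + ln(3)/k
ln(3) = 1.0986
x = 31 + 1.0986/0.9
= 31 + 1.2207
= 32.22


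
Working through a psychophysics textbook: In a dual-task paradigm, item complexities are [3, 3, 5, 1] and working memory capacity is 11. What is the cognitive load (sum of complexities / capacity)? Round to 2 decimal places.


Total complexity = 3 + 3 + 5 + 1 = 12
Load = total / capacity = 12 / 11
= 1.09


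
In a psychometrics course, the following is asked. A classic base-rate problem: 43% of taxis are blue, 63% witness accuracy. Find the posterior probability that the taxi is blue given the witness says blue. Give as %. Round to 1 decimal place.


P(blue | says blue) = P(says blue | blue)*P(blue) / [P(says blue | blue)*P(blue) + P(says blue | not blue)*P(not blue)]
Numerator = 0.63 * 0.43 = 0.2709
False identification = 0.37 * 0.57 = 0.2109
P = 0.2709 / (0.2709 + 0.2109)
= 0.2709 / 0.4818
As percentage = 56.2


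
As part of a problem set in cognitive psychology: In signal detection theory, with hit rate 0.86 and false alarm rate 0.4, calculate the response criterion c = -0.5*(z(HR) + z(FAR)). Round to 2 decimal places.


c = -0.5 * (z(HR) + z(FAR))
z(0.86) = 1.0803
z(0.4) = -0.2533
c = -0.5 * (1.0803 + -0.2533)
= -0.5 * 0.827
= -0.41


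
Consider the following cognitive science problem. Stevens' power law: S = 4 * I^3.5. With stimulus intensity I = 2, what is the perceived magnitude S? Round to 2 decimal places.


S = 4 * 2^3.5
2^3.5 = 11.3137
S = 4 * 11.3137
= 45.25


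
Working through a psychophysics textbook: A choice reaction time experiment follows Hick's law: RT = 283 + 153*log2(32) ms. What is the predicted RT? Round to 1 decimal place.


RT = 283 + 153 * log2(32)
log2(32) = 5.0
RT = 283 + 153 * 5.0
= 283 + 765.0
= 1048.0 ms


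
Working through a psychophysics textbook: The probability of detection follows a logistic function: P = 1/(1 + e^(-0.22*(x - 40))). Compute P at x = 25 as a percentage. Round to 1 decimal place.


P(x) = 1/(1 + e^(-0.22*(25 - 40)))
Exponent = -0.22 * -15 = 3.3
e^(3.3) = 27.112639
P = 1/(1 + 27.112639) = 0.035571
Percentage = 3.6


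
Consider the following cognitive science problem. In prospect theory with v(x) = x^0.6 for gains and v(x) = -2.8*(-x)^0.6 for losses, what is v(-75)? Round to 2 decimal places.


Since x = -75 < 0, use v(x) = -lambda*(-x)^alpha
(-x) = 75
75^0.6 = 13.3363
v(-75) = -2.8 * 13.3363
= -37.34


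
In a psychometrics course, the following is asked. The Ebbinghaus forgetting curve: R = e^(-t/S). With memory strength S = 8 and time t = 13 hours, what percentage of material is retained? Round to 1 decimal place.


R = e^(-t/S)
-t/S = -13/8 = -1.625
R = e^(-1.625) = 0.196912
Percentage = 0.196912 * 100
= 19.7


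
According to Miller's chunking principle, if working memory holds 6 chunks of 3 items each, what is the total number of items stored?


Total items = chunks * items_per_chunk
= 6 * 3
= 18


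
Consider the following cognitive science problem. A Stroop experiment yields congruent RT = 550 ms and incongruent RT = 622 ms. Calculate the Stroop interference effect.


Stroop effect = RT(incongruent) - RT(congruent)
= 622 - 550
= 72 ms


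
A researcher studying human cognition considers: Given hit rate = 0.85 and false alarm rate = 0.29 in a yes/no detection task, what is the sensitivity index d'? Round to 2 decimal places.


d' = z(HR) - z(FAR)
z(0.85) = 1.0364
z(0.29) = -0.5534
d' = 1.0364 - -0.5534
= 1.59


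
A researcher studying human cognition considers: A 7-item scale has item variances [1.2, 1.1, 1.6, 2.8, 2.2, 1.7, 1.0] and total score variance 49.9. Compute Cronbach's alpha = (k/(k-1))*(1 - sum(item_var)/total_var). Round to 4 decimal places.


alpha = (k/(k-1)) * (1 - sum(s_i^2)/s_total^2)
sum(item variances) = 11.6
k/(k-1) = 7/6 = 1.166667
1 - 11.6/49.9 = 1 - 0.232465 = 0.767535
alpha = 1.166667 * 0.767535
= 0.8955


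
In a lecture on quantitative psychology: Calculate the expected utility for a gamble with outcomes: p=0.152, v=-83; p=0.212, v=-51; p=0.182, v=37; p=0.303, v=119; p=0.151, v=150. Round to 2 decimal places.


EU = sum(p_i * v_i)
0.152 * -83 = -12.616
0.212 * -51 = -10.812
0.182 * 37 = 6.734
0.303 * 119 = 36.057
0.151 * 150 = 22.65
EU = -12.616 + -10.812 + 6.734 + 36.057 + 22.65
= 42.01


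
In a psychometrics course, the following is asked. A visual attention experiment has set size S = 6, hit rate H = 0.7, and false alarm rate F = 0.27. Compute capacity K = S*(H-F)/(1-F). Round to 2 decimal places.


K = S * (H - F) / (1 - F)
H - F = 0.43
1 - F = 0.73
K = 6 * 0.43 / 0.73
= 3.53


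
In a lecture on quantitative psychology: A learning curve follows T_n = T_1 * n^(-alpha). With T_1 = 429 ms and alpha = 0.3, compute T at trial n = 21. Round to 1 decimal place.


T_n = 429 * 21^(-0.3)
21^(-0.3) = 0.401175
T_n = 429 * 0.401175
= 172.1 ms


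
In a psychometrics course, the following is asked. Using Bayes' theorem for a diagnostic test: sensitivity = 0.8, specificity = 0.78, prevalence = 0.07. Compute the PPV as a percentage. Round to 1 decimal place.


PPV = (sens * prev) / (sens * prev + (1-spec) * (1-prev))
Numerator = 0.8 * 0.07 = 0.056
P(positive and no disease) = (1 - spec) * (1 - prev) = (1 - 0.78) * (1 - 0.07) = 0.2046
Denominator = 0.056 + 0.2046 = 0.2606
PPV = 0.056 / 0.2606 = 0.214889
As percentage = 21.5


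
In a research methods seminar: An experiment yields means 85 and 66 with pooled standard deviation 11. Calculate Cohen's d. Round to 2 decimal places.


Cohen's d = (M1 - M2) / S_pooled
= (85 - 66) / 11
= 19 / 11
= 1.73


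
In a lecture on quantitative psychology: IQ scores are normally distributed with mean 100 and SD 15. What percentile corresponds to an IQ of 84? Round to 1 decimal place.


z = (IQ - mean) / SD
z = (84 - 100) / 15 = -1.0667
Percentile = Phi(-1.0667) * 100
Phi(-1.0667) = 0.143054
= 14.3


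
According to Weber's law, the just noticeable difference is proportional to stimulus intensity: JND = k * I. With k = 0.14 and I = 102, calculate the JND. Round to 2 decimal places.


JND = k * I
JND = 0.14 * 102
= 14.28


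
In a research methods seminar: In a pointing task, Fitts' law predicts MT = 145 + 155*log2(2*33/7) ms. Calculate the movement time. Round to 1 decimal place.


MT = 145 + 155 * log2(2*33/7)
2D/W = 9.428571
log2(9.428571) = 3.237
MT = 145 + 155 * 3.237
= 646.7 ms


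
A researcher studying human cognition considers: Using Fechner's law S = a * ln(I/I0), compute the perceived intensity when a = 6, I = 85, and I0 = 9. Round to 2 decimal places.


S = 6 * ln(85/9)
I/I0 = 9.444444
ln(9.444444) = 2.2454
S = 6 * 2.2454
= 13.47


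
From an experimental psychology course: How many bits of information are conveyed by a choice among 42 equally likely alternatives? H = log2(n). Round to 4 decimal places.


H = log2(n)
H = log2(42)
= 5.3923


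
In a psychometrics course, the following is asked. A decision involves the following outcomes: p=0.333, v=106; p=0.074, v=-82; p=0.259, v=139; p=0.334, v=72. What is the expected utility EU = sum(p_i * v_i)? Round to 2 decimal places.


EU = sum(p_i * v_i)
0.333 * 106 = 35.298
0.074 * -82 = -6.068
0.259 * 139 = 36.001
0.334 * 72 = 24.048
EU = 35.298 + -6.068 + 36.001 + 24.048
= 89.28


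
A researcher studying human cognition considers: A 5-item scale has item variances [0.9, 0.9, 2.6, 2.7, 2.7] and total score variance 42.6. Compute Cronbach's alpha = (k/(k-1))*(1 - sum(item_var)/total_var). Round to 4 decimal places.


alpha = (k/(k-1)) * (1 - sum(s_i^2)/s_total^2)
sum(item variances) = 9.8
k/(k-1) = 5/4 = 1.25
1 - 9.8/42.6 = 1 - 0.230047 = 0.769953
alpha = 1.25 * 0.769953
= 0.9624


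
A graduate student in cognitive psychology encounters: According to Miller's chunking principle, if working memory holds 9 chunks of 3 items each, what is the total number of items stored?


Total items = chunks * items_per_chunk
= 9 * 3
= 27


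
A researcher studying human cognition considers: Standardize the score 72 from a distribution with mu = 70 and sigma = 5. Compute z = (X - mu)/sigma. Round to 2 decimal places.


z = (X - mu) / sigma
= (72 - 70) / 5
= 2 / 5
= 0.40


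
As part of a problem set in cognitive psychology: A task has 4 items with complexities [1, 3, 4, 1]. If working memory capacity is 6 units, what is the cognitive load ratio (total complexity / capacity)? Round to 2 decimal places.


Total complexity = 1 + 3 + 4 + 1 = 9
Load = total / capacity = 9 / 6
= 1.50


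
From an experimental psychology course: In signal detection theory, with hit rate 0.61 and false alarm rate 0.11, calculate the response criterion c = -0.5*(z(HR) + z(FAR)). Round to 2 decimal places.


c = -0.5 * (z(HR) + z(FAR))
z(0.61) = 0.2793
z(0.11) = -1.2265
c = -0.5 * (0.2793 + -1.2265)
= -0.5 * -0.9472
= 0.47


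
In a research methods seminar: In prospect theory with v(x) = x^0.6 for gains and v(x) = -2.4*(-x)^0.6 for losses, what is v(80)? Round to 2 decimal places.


Since x = 80 >= 0, use v(x) = x^0.6
80^0.6 = 13.8629
v(80) = 13.86


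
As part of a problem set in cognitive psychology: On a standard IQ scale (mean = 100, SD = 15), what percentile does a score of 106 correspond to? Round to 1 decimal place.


z = (IQ - mean) / SD
z = (106 - 100) / 15 = 0.4
Percentile = Phi(0.4) * 100
Phi(0.4) = 0.655422
= 65.5


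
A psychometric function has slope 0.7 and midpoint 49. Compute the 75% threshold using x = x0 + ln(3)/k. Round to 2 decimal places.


At P = 0.75: 0.75 = 1/(1 + e^(-k*(x-x0)))
Solving: e^(-k*(x-x0)) = 1/3
x = x0 + ln(3)/k
ln(3) = 1.0986
x = 49 + 1.0986/0.7
= 49 + 1.5694
= 50.57


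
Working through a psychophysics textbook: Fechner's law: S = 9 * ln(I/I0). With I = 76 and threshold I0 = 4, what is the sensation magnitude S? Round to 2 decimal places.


S = 9 * ln(76/4)
I/I0 = 19.0
ln(19.0) = 2.9444
S = 9 * 2.9444
= 26.50


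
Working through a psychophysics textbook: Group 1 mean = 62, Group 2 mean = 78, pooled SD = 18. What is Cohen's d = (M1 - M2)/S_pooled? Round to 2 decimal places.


Cohen's d = (M1 - M2) / S_pooled
= (62 - 78) / 18
= -16 / 18
= -0.89


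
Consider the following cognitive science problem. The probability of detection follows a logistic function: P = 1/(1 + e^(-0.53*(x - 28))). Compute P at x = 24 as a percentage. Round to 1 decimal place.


P(x) = 1/(1 + e^(-0.53*(24 - 28)))
Exponent = -0.53 * -4 = 2.12
e^(2.12) = 8.331137
P = 1/(1 + 8.331137) = 0.107168
Percentage = 10.7


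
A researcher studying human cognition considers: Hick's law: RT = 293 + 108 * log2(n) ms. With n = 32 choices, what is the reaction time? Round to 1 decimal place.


RT = 293 + 108 * log2(32)
log2(32) = 5.0
RT = 293 + 108 * 5.0
= 293 + 540.0
= 833.0 ms


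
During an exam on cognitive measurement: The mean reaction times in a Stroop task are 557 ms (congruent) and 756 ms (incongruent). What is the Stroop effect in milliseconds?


Stroop effect = RT(incongruent) - RT(congruent)
= 756 - 557
= 199 ms


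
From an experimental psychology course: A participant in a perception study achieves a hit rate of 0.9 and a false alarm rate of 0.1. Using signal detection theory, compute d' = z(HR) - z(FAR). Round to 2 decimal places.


d' = z(HR) - z(FAR)
z(0.9) = 1.2816
z(0.1) = -1.2816
d' = 1.2816 - -1.2816
= 2.56


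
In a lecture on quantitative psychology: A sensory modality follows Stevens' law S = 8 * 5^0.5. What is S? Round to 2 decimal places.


S = 8 * 5^0.5
5^0.5 = 2.2361
S = 8 * 2.2361
= 17.89


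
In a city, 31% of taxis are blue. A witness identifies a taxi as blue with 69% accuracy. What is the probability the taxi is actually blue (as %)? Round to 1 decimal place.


P(blue | says blue) = P(says blue | blue)*P(blue) / [P(says blue | blue)*P(blue) + P(says blue | not blue)*P(not blue)]
Numerator = 0.69 * 0.31 = 0.2139
False identification = 0.31 * 0.69 = 0.2139
P = 0.2139 / (0.2139 + 0.2139)
= 0.2139 / 0.4278
As percentage = 50.0


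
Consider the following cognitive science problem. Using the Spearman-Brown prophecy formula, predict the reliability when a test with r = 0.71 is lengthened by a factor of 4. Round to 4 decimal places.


r_new = n*r / (1 + (n-1)*r)
Numerator = 4 * 0.71 = 2.84
Denominator = 1 + 3 * 0.71 = 3.13
r_new = 2.84 / 3.13
= 0.9073


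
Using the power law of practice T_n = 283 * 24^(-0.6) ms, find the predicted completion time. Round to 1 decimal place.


T_n = 283 * 24^(-0.6)
24^(-0.6) = 0.14855
T_n = 283 * 0.14855
= 42.0 ms


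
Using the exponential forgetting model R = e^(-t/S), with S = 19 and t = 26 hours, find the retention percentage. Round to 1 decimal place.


R = e^(-t/S)
-t/S = -26/19 = -1.368421
R = e^(-1.368421) = 0.254509
Percentage = 0.254509 * 100
= 25.5


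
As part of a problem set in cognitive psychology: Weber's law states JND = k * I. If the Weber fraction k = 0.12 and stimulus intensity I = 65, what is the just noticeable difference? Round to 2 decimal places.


JND = k * I
JND = 0.12 * 65
= 7.80


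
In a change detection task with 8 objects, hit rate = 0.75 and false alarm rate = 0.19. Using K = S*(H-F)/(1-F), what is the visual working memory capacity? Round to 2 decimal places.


K = S * (H - F) / (1 - F)
H - F = 0.56
1 - F = 0.81
K = 8 * 0.56 / 0.81
= 5.53


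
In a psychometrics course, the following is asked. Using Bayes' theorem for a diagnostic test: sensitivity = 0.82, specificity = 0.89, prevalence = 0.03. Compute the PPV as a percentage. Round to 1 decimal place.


PPV = (sens * prev) / (sens * prev + (1-spec) * (1-prev))
Numerator = 0.82 * 0.03 = 0.0246
P(positive and no disease) = (1 - spec) * (1 - prev) = (1 - 0.89) * (1 - 0.03) = 0.1067
Denominator = 0.0246 + 0.1067 = 0.1313
PPV = 0.0246 / 0.1313 = 0.187357
As percentage = 18.7


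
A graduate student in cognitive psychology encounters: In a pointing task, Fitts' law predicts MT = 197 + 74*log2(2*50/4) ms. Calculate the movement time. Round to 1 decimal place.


MT = 197 + 74 * log2(2*50/4)
2D/W = 25.0
log2(25.0) = 4.6439
MT = 197 + 74 * 4.6439
= 540.6 ms


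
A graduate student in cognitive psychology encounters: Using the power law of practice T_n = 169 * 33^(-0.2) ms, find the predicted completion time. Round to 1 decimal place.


T_n = 169 * 33^(-0.2)
33^(-0.2) = 0.496932
T_n = 169 * 0.496932
= 84.0 ms


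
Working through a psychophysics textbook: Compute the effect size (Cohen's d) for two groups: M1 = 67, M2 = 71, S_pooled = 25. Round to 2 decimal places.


Cohen's d = (M1 - M2) / S_pooled
= (67 - 71) / 25
= -4 / 25
= -0.16


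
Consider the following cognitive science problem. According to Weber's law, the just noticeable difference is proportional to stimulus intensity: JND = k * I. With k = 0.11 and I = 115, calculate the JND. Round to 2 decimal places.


JND = k * I
JND = 0.11 * 115
= 12.65


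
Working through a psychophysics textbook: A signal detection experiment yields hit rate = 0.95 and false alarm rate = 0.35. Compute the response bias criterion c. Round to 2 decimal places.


c = -0.5 * (z(HR) + z(FAR))
z(0.95) = 1.6449
z(0.35) = -0.3853
c = -0.5 * (1.6449 + -0.3853)
= -0.5 * 1.2596
= -0.63


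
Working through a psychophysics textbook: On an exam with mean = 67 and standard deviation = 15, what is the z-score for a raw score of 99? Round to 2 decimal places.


z = (X - mu) / sigma
= (99 - 67) / 15
= 32 / 15
= 2.13


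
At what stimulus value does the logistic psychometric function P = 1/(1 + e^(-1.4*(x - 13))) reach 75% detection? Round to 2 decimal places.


At P = 0.75: 0.75 = 1/(1 + e^(-k*(x-x0)))
Solving: e^(-k*(x-x0)) = 1/3
x = x0 + ln(3)/k
ln(3) = 1.0986
x = 13 + 1.0986/1.4
= 13 + 0.7847
= 13.78


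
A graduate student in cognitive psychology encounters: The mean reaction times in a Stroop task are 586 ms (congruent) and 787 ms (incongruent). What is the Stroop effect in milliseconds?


Stroop effect = RT(incongruent) - RT(congruent)
= 787 - 586
= 201 ms


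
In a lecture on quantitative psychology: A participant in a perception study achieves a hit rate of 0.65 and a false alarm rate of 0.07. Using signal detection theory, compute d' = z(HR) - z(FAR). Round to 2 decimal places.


d' = z(HR) - z(FAR)
z(0.65) = 0.3853
z(0.07) = -1.4758
d' = 0.3853 - -1.4758
= 1.86


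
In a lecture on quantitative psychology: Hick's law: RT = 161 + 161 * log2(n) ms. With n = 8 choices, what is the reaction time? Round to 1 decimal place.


RT = 161 + 161 * log2(8)
log2(8) = 3.0
RT = 161 + 161 * 3.0
= 161 + 483.0
= 644.0 ms


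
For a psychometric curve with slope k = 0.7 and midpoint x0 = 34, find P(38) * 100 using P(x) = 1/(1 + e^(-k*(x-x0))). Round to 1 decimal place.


P(x) = 1/(1 + e^(-0.7*(38 - 34)))
Exponent = -0.7 * 4 = -2.8
e^(-2.8) = 0.06081
P = 1/(1 + 0.06081) = 0.942676
Percentage = 94.3


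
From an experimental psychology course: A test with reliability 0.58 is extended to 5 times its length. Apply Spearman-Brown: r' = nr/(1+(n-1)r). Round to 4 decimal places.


r_new = n*r / (1 + (n-1)*r)
Numerator = 5 * 0.58 = 2.9
Denominator = 1 + 4 * 0.58 = 3.32
r_new = 2.9 / 3.32
= 0.8735


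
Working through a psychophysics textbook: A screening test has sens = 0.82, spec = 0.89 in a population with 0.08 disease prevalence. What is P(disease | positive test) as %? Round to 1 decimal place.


PPV = (sens * prev) / (sens * prev + (1-spec) * (1-prev))
Numerator = 0.82 * 0.08 = 0.0656
P(positive and no disease) = (1 - spec) * (1 - prev) = (1 - 0.89) * (1 - 0.08) = 0.1012
Denominator = 0.0656 + 0.1012 = 0.1668
PPV = 0.0656 / 0.1668 = 0.393285
As percentage = 39.3


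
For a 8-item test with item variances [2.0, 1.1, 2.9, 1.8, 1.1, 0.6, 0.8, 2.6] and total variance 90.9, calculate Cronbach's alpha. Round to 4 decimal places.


alpha = (k/(k-1)) * (1 - sum(s_i^2)/s_total^2)
sum(item variances) = 12.9
k/(k-1) = 8/7 = 1.142857
1 - 12.9/90.9 = 1 - 0.141914 = 0.858086
alpha = 1.142857 * 0.858086
= 0.9807


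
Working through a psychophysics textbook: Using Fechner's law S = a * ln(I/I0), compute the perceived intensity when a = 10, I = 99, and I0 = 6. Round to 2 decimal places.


S = 10 * ln(99/6)
I/I0 = 16.5
ln(16.5) = 2.8034
S = 10 * 2.8034
= 28.03


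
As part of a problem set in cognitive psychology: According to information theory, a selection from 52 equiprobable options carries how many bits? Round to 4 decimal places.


H = log2(n)
H = log2(52)
= 5.7004


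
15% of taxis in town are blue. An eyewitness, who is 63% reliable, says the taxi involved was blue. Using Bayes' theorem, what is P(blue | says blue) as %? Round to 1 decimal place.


P(blue | says blue) = P(says blue | blue)*P(blue) / [P(says blue | blue)*P(blue) + P(says blue | not blue)*P(not blue)]
Numerator = 0.63 * 0.15 = 0.0945
False identification = 0.37 * 0.85 = 0.3145
P = 0.0945 / (0.0945 + 0.3145)
= 0.0945 / 0.409
As percentage = 23.1


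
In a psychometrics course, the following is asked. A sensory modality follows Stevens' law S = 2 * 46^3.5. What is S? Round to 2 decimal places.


S = 2 * 46^3.5
46^3.5 = 660164.8712
S = 2 * 660164.8712
= 1320329.74


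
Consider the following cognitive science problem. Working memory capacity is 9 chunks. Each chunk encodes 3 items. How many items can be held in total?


Total items = chunks * items_per_chunk
= 9 * 3
= 27


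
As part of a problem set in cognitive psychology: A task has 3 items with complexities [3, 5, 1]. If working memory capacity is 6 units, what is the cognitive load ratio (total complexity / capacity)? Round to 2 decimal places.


Total complexity = 3 + 5 + 1 = 9
Load = total / capacity = 9 / 6
= 1.50


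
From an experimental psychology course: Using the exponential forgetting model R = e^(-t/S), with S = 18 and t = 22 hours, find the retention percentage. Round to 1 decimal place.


R = e^(-t/S)
-t/S = -22/18 = -1.222222
R = e^(-1.222222) = 0.294575
Percentage = 0.294575 * 100
= 29.5


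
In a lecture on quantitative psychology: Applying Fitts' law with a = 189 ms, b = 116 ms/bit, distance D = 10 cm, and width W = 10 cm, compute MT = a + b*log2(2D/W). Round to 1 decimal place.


MT = 189 + 116 * log2(2*10/10)
2D/W = 2.0
log2(2.0) = 1.0
MT = 189 + 116 * 1.0
= 305.0 ms


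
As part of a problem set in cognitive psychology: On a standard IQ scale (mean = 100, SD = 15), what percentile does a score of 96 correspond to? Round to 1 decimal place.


z = (IQ - mean) / SD
z = (96 - 100) / 15 = -0.2667
Percentile = Phi(-0.2667) * 100
Phi(-0.2667) = 0.39485
= 39.5


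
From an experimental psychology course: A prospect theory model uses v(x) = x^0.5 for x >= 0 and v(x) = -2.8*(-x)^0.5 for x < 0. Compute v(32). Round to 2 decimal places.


Since x = 32 >= 0, use v(x) = x^0.5
32^0.5 = 5.6569
v(32) = 5.66


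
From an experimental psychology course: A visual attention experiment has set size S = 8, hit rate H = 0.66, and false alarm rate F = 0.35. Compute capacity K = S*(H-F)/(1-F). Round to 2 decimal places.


K = S * (H - F) / (1 - F)
H - F = 0.31
1 - F = 0.65
K = 8 * 0.31 / 0.65
= 3.82


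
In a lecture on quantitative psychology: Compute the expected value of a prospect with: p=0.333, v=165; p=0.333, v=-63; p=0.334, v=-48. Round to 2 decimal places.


EU = sum(p_i * v_i)
0.333 * 165 = 54.945
0.333 * -63 = -20.979
0.334 * -48 = -16.032
EU = 54.945 + -20.979 + -16.032
= 17.93


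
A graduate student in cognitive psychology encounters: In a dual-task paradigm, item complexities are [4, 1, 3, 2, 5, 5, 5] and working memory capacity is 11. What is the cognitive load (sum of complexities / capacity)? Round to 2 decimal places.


Total complexity = 4 + 1 + 3 + 2 + 5 + 5 + 5 = 25
Load = total / capacity = 25 / 11
= 2.27


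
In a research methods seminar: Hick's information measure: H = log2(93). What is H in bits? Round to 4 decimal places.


H = log2(n)
H = log2(93)
= 6.5392


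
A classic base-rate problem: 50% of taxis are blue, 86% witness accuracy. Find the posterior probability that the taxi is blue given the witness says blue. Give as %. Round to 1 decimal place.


P(blue | says blue) = P(says blue | blue)*P(blue) / [P(says blue | blue)*P(blue) + P(says blue | not blue)*P(not blue)]
Numerator = 0.86 * 0.5 = 0.43
False identification = 0.14 * 0.5 = 0.07
P = 0.43 / (0.43 + 0.07)
= 0.43 / 0.5
As percentage = 86.0


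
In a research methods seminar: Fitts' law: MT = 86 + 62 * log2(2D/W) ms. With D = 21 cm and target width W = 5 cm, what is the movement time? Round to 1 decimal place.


MT = 86 + 62 * log2(2*21/5)
2D/W = 8.4
log2(8.4) = 3.0704
MT = 86 + 62 * 3.0704
= 276.4 ms


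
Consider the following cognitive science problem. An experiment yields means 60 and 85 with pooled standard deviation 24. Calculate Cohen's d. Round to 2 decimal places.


Cohen's d = (M1 - M2) / S_pooled
= (60 - 85) / 24
= -25 / 24
= -1.04


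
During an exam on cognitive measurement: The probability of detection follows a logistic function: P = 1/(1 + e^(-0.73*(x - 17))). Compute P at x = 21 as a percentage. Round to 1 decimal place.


P(x) = 1/(1 + e^(-0.73*(21 - 17)))
Exponent = -0.73 * 4 = -2.92
e^(-2.92) = 0.053934
P = 1/(1 + 0.053934) = 0.948826
Percentage = 94.9


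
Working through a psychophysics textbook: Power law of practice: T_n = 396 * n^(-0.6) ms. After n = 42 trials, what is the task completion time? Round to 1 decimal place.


T_n = 396 * 42^(-0.6)
42^(-0.6) = 0.106182
T_n = 396 * 0.106182
= 42.0 ms


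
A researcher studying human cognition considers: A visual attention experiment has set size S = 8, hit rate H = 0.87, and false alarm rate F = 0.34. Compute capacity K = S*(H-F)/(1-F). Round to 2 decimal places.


K = S * (H - F) / (1 - F)
H - F = 0.53
1 - F = 0.66
K = 8 * 0.53 / 0.66
= 6.42


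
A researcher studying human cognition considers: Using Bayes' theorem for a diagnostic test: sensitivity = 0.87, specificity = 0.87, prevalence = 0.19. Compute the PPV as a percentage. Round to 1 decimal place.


PPV = (sens * prev) / (sens * prev + (1-spec) * (1-prev))
Numerator = 0.87 * 0.19 = 0.1653
P(positive and no disease) = (1 - spec) * (1 - prev) = (1 - 0.87) * (1 - 0.19) = 0.1053
Denominator = 0.1653 + 0.1053 = 0.2706
PPV = 0.1653 / 0.2706 = 0.610865
As percentage = 61.1


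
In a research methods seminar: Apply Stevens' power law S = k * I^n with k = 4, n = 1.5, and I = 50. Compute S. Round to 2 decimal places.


S = 4 * 50^1.5
50^1.5 = 353.5534
S = 4 * 353.5534
= 1414.21


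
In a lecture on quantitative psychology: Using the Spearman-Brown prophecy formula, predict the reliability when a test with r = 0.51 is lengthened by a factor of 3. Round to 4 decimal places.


r_new = n*r / (1 + (n-1)*r)
Numerator = 3 * 0.51 = 1.53
Denominator = 1 + 2 * 0.51 = 2.02
r_new = 1.53 / 2.02
= 0.7574


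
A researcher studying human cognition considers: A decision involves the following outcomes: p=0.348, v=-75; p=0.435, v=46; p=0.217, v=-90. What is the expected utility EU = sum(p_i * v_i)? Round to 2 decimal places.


EU = sum(p_i * v_i)
0.348 * -75 = -26.1
0.435 * 46 = 20.01
0.217 * -90 = -19.53
EU = -26.1 + 20.01 + -19.53
= -25.62


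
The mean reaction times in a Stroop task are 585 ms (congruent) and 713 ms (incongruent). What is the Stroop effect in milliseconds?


Stroop effect = RT(incongruent) - RT(congruent)
= 713 - 585
= 128 ms


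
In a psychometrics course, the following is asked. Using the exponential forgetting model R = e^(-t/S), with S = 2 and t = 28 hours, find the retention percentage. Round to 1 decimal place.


R = e^(-t/S)
-t/S = -28/2 = -14.0
R = e^(-14.0) = 1e-06
Percentage = 1e-06 * 100
= 0.0


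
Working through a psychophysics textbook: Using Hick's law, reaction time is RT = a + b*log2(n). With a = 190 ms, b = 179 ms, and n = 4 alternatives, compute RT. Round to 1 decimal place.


RT = 190 + 179 * log2(4)
log2(4) = 2.0
RT = 190 + 179 * 2.0
= 190 + 358.0
= 548.0 ms


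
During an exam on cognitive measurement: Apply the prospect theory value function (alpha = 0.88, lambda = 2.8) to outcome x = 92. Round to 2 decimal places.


Since x = 92 >= 0, use v(x) = x^0.88
92^0.88 = 53.4728
v(92) = 53.47


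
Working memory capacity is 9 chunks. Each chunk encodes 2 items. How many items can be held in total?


Total items = chunks * items_per_chunk
= 9 * 2
= 18


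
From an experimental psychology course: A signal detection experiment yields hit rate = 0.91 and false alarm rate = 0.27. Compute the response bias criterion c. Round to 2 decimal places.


c = -0.5 * (z(HR) + z(FAR))
z(0.91) = 1.3408
z(0.27) = -0.6128
c = -0.5 * (1.3408 + -0.6128)
= -0.5 * 0.728
= -0.36


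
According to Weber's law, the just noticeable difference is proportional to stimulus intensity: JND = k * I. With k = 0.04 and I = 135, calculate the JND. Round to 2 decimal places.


JND = k * I
JND = 0.04 * 135
= 5.40


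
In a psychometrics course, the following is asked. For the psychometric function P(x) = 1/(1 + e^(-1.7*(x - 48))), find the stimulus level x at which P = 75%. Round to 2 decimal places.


At P = 0.75: 0.75 = 1/(1 + e^(-k*(x-x0)))
Solving: e^(-k*(x-x0)) = 1/3
x = x0 + ln(3)/k
ln(3) = 1.0986
x = 48 + 1.0986/1.7
= 48 + 0.6462
= 48.65


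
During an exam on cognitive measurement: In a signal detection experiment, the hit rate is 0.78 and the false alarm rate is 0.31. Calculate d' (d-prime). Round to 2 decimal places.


d' = z(HR) - z(FAR)
z(0.78) = 0.7722
z(0.31) = -0.4959
d' = 0.7722 - -0.4959
= 1.27


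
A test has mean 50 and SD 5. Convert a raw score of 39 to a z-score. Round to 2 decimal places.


z = (X - mu) / sigma
= (39 - 50) / 5
= -11 / 5
= -2.20


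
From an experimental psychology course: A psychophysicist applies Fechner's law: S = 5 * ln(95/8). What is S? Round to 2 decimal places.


S = 5 * ln(95/8)
I/I0 = 11.875
ln(11.875) = 2.4744
S = 5 * 2.4744
= 12.37


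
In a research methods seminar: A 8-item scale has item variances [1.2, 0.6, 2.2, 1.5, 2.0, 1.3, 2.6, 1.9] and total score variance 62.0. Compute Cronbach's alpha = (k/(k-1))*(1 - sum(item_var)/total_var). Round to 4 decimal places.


alpha = (k/(k-1)) * (1 - sum(s_i^2)/s_total^2)
sum(item variances) = 13.3
k/(k-1) = 8/7 = 1.142857
1 - 13.3/62.0 = 1 - 0.214516 = 0.785484
alpha = 1.142857 * 0.785484
= 0.8977


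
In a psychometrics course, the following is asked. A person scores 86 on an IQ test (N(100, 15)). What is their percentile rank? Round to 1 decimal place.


z = (IQ - mean) / SD
z = (86 - 100) / 15 = -0.9333
Percentile = Phi(-0.9333) * 100
Phi(-0.9333) = 0.175333
= 17.5


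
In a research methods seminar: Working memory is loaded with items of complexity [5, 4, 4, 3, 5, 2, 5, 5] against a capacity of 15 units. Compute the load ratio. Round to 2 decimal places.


Total complexity = 5 + 4 + 4 + 3 + 5 + 2 + 5 + 5 = 33
Load = total / capacity = 33 / 15
= 2.20


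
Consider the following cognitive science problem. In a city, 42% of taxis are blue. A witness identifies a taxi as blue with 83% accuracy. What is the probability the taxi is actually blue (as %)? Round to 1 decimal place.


P(blue | says blue) = P(says blue | blue)*P(blue) / [P(says blue | blue)*P(blue) + P(says blue | not blue)*P(not blue)]
Numerator = 0.83 * 0.42 = 0.3486
False identification = 0.17 * 0.58 = 0.0986
P = 0.3486 / (0.3486 + 0.0986)
= 0.3486 / 0.4472
As percentage = 78.0


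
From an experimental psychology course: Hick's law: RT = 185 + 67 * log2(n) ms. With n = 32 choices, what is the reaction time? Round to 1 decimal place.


RT = 185 + 67 * log2(32)
log2(32) = 5.0
RT = 185 + 67 * 5.0
= 185 + 335.0
= 520.0 ms


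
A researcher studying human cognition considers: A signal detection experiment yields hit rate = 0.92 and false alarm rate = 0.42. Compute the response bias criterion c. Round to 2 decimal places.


c = -0.5 * (z(HR) + z(FAR))
z(0.92) = 1.4051
z(0.42) = -0.2019
c = -0.5 * (1.4051 + -0.2019)
= -0.5 * 1.2032
= -0.60


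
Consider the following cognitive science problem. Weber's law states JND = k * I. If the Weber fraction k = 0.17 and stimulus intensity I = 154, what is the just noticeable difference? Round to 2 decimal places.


JND = k * I
JND = 0.17 * 154
= 26.18


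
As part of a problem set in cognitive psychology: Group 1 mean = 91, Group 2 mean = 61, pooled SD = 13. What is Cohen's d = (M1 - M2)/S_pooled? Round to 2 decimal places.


Cohen's d = (M1 - M2) / S_pooled
= (91 - 61) / 13
= 30 / 13
= 2.31


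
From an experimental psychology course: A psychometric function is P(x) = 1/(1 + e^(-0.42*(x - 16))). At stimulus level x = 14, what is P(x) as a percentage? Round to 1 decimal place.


P(x) = 1/(1 + e^(-0.42*(14 - 16)))
Exponent = -0.42 * -2 = 0.84
e^(0.84) = 2.316367
P = 1/(1 + 2.316367) = 0.301535
Percentage = 30.2


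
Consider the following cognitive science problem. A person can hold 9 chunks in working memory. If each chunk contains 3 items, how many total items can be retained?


Total items = chunks * items_per_chunk
= 9 * 3
= 27


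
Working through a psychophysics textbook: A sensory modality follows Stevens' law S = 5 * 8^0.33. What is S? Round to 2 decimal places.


S = 5 * 8^0.33
8^0.33 = 1.9862
S = 5 * 1.9862
= 9.93


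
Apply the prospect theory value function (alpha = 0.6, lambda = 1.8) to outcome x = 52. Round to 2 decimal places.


Since x = 52 >= 0, use v(x) = x^0.6
52^0.6 = 10.7054
v(52) = 10.71


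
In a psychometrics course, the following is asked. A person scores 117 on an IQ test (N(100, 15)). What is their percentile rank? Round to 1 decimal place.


z = (IQ - mean) / SD
z = (117 - 100) / 15 = 1.1333
Percentile = Phi(1.1333) * 100
Phi(1.1333) = 0.871456
= 87.1


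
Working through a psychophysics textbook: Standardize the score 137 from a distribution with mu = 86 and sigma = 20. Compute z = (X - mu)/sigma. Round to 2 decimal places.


z = (X - mu) / sigma
= (137 - 86) / 20
= 51 / 20
= 2.55


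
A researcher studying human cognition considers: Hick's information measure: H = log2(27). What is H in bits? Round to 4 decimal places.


H = log2(n)
H = log2(27)
= 4.7549


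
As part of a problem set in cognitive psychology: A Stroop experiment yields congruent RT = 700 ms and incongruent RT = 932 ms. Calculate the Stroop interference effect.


Stroop effect = RT(incongruent) - RT(congruent)
= 932 - 700
= 232 ms


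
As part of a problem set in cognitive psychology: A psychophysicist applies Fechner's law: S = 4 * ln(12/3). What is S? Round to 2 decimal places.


S = 4 * ln(12/3)
I/I0 = 4.0
ln(4.0) = 1.3863
S = 4 * 1.3863
= 5.55
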